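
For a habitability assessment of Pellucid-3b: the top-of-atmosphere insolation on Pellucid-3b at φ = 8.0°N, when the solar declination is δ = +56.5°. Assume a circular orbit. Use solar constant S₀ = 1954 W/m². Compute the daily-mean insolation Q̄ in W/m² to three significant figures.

cos H₀ = −tan(+8.0°) tan(+56.500°) = -0.2123, H₀ = 1.7848 rad.
Bracket: H₀ sin φ sin δ + cos φ cos δ sin H₀ = 1.7848×0.13917×0.83389 + 0.99027×0.55194×0.97720 = 0.207130 + 0.534108 = 0.741238.
Q̄ = (S₀/π) × [bracket] = (1954/π) × 0.741238 = 461.0 W/m².

Q̄ ≈ 461 W/m²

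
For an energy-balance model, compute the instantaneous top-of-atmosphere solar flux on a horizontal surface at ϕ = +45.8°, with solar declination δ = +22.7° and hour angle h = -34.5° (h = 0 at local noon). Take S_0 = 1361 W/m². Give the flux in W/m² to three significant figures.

1.10e+03 W/m²

cos θ_z = sin ϕ sin δ + cos ϕ cos δ cos h = 0.276660 + 0.530046 = 0.806706.
Flux = S_0 · cos θ_z = 1361 × 0.806706 = 1098 W/m².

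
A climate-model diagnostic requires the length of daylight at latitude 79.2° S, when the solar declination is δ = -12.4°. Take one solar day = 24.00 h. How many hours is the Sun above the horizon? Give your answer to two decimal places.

Sunrise equation: cos H₀ = −tan φ · tan δ = -1.1526 ≤ −1, so the Sun never sets (polar day) and H₀ = π.
Daylight = 2H₀/(2π) × 24.00 h = (3.1416/π) × 24.00 = 24.00 h.

24.00 h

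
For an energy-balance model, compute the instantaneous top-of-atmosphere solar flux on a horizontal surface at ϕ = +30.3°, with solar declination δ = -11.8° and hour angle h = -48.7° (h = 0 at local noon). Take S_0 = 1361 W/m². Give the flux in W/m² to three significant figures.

cos θ_z = sin ϕ sin δ + cos ϕ cos δ cos h = -0.103174 + 0.557800 = 0.454626.
Flux = S_0 · cos θ_z = 1361 × 0.454626 = 618.7 W/m².

619 W/m²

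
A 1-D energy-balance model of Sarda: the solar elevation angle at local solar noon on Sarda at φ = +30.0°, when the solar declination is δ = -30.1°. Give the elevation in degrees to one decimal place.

29.9°

At local noon the hour angle is zero, so the zenith angle equals |φ − δ| = |+30.0° − (-30.100°)| = 60.100°.
Elevation = 90° − 60.100° = 29.9°.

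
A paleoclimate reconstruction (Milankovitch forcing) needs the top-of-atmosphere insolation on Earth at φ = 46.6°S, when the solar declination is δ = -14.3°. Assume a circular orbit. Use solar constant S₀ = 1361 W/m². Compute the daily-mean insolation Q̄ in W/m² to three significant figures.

cos H₀ = −tan(-46.6°) tan(-14.300°) = -0.2695, H₀ = 1.8437 rad.
Bracket: H₀ sin φ sin δ + cos φ cos δ sin H₀ = 1.8437×-0.72657×-0.24700 + 0.68709×0.96902×0.96299 = 0.330876 + 0.641163 = 0.972039.
Q̄ = (S₀/π) × [bracket] = (1361/π) × 0.972039 = 421.1 W/m².

Q̄ ≈ 421 W/m²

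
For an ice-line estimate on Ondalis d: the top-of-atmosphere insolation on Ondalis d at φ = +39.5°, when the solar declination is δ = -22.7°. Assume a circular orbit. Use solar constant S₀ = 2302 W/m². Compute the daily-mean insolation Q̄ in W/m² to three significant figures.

cos H₀ = −tan(+39.5°) tan(-22.700°) = 0.3448, H₀ = 1.2187 rad.
Bracket: H₀ sin φ sin δ + cos φ cos δ sin H₀ = 1.2187×0.63608×-0.38591 + 0.77162×0.92254×0.93867 = -0.299154 + 0.668193 = 0.369039.
Q̄ = (S₀/π) × [bracket] = (2302/π) × 0.369039 = 270.4 W/m².

Q̄ ≈ 270 W/m²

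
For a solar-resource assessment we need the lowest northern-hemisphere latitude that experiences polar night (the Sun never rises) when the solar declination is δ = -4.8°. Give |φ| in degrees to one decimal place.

Polar night requires cos H₀ = −tan φ tan δ ≥ 1, i.e. tan φ tan δ ≤ −1.
The boundary is |tan φ| · |tan δ| = 1, so |φ| = 90° − |δ| = 90° − 4.8° = 85.2° in the northern hemisphere.

|φ| = 85.2°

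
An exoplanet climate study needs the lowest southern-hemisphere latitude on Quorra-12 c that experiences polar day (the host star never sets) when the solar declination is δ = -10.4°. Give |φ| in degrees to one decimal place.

|φ| = 79.6°

Polar day requires cos H₀ = −tan φ tan δ ≤ −1, i.e. tan φ tan δ ≥ 1.
The boundary is |tan φ| · |tan δ| = 1, so |φ| = 90° − |δ| = 90° − 10.4° = 79.6° in the southern hemisphere.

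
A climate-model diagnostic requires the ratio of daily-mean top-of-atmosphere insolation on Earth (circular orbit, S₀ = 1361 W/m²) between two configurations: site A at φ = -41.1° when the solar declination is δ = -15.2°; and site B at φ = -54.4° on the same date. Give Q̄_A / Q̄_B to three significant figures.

Q̄_A / Q̄_B ≈ 1.09

— Configuration A (φ=-41.1°):
cos H₀ = −tan(-41.1°) tan(-15.200°) = -0.2370, H₀ = 1.8101 rad.
Bracket: H₀ sin φ sin δ + cos φ cos δ sin H₀ = 1.8101×-0.65738×-0.26219 + 0.75356×0.96502×0.97151 = 0.311986 + 0.706483 = 1.018469.
Q̄ = (S₀/π) × [bracket] = (1361/π) × 1.018469 = 441.22 W/m².
— Configuration B (φ=-54.4°):
cos H₀ = −tan(-54.4°) tan(-15.200°) = -0.3795, H₀ = 1.9601 rad.
Bracket: H₀ sin φ sin δ + cos φ cos δ sin H₀ = 1.9601×-0.81310×-0.26219 + 0.58212×0.96502×0.92519 = 0.417867 + 0.519732 = 0.937599.
Q̄ = (S₀/π) × [bracket] = (1361/π) × 0.937599 = 406.19 W/m².
Ratio Q̄_A / Q̄_B = 441.22 / 406.19 = 1.086.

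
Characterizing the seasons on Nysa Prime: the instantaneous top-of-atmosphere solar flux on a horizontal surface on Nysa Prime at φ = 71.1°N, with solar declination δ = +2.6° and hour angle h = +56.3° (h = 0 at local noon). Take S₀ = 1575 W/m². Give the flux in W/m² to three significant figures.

cos θ_z = sin φ sin δ + cos φ cos δ cos h = 0.042917 + 0.179539 = 0.222456.
Flux = S₀ · cos θ_z = 1575 × 0.222456 = 350.4 W/m².

350 W/m²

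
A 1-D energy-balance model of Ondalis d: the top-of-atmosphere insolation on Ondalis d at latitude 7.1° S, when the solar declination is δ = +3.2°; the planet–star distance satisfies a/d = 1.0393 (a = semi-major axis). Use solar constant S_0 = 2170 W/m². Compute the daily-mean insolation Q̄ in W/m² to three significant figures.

Q̄ ≈ 731 W/m²

cos h₀ = −tan(-7.1°) tan(+3.200°) = 0.0070, h₀ = 1.5638 rad.
Bracket: h₀ sin ϕ sin δ + cos ϕ cos δ sin h₀ = 1.5638×-0.12360×0.05582 + 0.99233×0.99844×0.99998 = -0.010789 + 0.990762 = 0.979973.
Inverse-square distance factor (a/d)² = 1.0393² = 1.080144.
Q̄ = (S_0/π) × 1.080144 × [bracket] = (2170/π) × 1.080144 × 0.979973 = 731.1 W/m².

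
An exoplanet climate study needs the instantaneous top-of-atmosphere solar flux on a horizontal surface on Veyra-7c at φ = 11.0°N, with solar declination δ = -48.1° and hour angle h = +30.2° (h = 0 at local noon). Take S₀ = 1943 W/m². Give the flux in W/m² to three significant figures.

825 W/m²

cos θ_z = sin φ sin δ + cos φ cos δ cos h = -0.142021 + 0.566586 = 0.424565.
Flux = S₀ · cos θ_z = 1943 × 0.424565 = 824.9 W/m².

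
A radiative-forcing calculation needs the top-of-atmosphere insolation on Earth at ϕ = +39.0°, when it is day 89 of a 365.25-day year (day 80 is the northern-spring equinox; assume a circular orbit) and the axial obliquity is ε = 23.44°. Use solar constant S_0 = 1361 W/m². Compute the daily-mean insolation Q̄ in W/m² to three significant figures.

Solar longitude: L_s = 360° × (89 − 80)/365.25 = 8.871°.
sin δ = sin 23.44° × sin 8.871° = 0.06134, so δ = +3.517°.
cos h₀ = −tan(+39.0°) tan(+3.517°) = -0.0498, h₀ = 1.6206 rad.
Bracket: h₀ sin ϕ sin δ + cos ϕ cos δ sin h₀ = 1.6206×0.62932×0.06134 + 0.77715×0.99812×0.99876 = 0.062559 + 0.774727 = 0.837286.
Q̄ = (S_0/π) × [bracket] = (1361/π) × 0.837286 = 362.7 W/m².

Q̄ ≈ 363 W/m²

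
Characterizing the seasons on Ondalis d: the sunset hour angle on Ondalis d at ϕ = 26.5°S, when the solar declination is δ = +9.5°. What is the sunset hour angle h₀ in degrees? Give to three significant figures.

cos h₀ = −tan ϕ · tan δ = −tan(-26.5°) × tan(+9.500°) = 0.0834, so h₀ = 1.4873 rad = 85.21°.

h₀ = 85.2°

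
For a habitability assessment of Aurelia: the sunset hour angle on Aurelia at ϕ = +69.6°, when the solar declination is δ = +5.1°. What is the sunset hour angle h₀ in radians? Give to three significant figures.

cos h₀ = −tan ϕ · tan δ = −tan(+69.6°) × tan(+5.100°) = -0.2400, so h₀ = 1.8131 rad = 103.89°.

h₀ = 1.81 rad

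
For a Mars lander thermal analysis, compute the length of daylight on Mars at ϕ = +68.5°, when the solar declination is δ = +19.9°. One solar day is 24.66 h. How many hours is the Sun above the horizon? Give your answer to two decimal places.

cos h₀ = −tan ϕ · tan δ = −tan(+68.5°) × tan(+19.900°) = -0.9190, so h₀ = 2.7363 rad = 156.78°.
Daylight = 2h₀/(2π) × 24.66 h = (2.7363/π) × 24.66 = 21.48 h.

21.48 h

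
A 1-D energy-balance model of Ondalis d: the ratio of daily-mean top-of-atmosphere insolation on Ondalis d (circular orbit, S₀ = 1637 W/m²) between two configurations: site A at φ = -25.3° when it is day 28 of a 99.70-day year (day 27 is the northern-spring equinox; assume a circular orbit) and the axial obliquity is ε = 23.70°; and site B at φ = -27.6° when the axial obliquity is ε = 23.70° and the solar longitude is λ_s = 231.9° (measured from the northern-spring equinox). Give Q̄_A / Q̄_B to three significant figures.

— Configuration A (φ=-25.3°):
Solar longitude: λ_s = 360° × (28 − 27)/99.70 = 3.611°.
sin δ = sin 23.70° × sin 3.611° = 0.02531, so δ = +1.451°.
cos H₀ = −tan(-25.3°) tan(+1.451°) = 0.0120, H₀ = 1.5588 rad.
Bracket: H₀ sin φ sin δ + cos φ cos δ sin H₀ = 1.5588×-0.42736×0.02531 + 0.90408×0.99968×0.99993 = -0.016861 + 0.903727 = 0.886866.
Q̄ = (S₀/π) × [bracket] = (1637/π) × 0.886866 = 462.12 W/m².
— Configuration B (φ=-27.6°):
Solar declination: sin δ = sin ε · sin λ_s = sin 23.70° × sin 231.9° = -0.31631, so δ = -18.440°.
cos H₀ = −tan(-27.6°) tan(-18.440°) = -0.1743, H₀ = 1.7460 rad.
Bracket: H₀ sin φ sin δ + cos φ cos δ sin H₀ = 1.7460×-0.46330×-0.31631 + 0.88620×0.94866×0.98469 = 0.255870 + 0.827831 = 1.083701.
Q̄ = (S₀/π) × [bracket] = (1637/π) × 1.083701 = 564.69 W/m².
Ratio Q̄_A / Q̄_B = 462.12 / 564.69 = 0.8184.

Q̄_A / Q̄_B ≈ 0.818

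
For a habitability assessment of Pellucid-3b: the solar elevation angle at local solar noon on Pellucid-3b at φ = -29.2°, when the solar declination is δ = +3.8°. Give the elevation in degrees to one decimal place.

57.0°

At local noon the hour angle is zero, so the zenith angle equals |φ − δ| = |-29.2° − (+3.800°)| = 33.000°.
Elevation = 90° − 33.000° = 57.0°.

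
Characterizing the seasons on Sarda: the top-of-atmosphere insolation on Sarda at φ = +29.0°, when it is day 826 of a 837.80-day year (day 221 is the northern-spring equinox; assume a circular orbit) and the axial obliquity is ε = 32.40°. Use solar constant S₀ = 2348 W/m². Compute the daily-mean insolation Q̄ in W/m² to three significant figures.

Solar longitude: λ_s = 360° × (826 − 221)/837.80 = 259.967°.
sin δ = sin 32.40° × sin 259.967° = -0.52763, so δ = -31.846°.
cos H₀ = −tan(+29.0°) tan(-31.846°) = 0.3443, H₀ = 1.2193 rad.
Bracket: H₀ sin φ sin δ + cos φ cos δ sin H₀ = 1.2193×0.48481×-0.52763 + 0.87462×0.84947×0.93886 = -0.311897 + 0.697539 = 0.385642.
Q̄ = (S₀/π) × [bracket] = (2348/π) × 0.385642 = 288.2 W/m².

Q̄ ≈ 288 W/m²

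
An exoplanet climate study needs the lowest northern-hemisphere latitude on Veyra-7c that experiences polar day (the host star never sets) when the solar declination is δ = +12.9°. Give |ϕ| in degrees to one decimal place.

Polar day requires cos h₀ = −tan ϕ tan δ ≤ −1, i.e. tan ϕ tan δ ≥ 1.
The boundary is |tan ϕ| · |tan δ| = 1, so |ϕ| = 90° − |δ| = 90° − 12.9° = 77.1° in the northern hemisphere.

|ϕ| = 77.1°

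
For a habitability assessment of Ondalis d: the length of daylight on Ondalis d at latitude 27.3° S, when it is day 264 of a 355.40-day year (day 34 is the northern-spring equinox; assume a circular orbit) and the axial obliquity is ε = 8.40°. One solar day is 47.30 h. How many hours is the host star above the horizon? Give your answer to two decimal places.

Solar longitude: λ_s = 360° × (264 − 34)/355.40 = 232.977°.
sin δ = sin 8.40° × sin 232.977° = -0.11663, so δ = -6.698°.
cos H₀ = −tan φ · tan δ = −tan(-27.3°) × tan(-6.698°) = -0.0606, so H₀ = 1.6314 rad = 93.47°.
Daylight = 2H₀/(2π) × 47.30 h = (1.6314/π) × 47.30 = 24.56 h.

24.56 h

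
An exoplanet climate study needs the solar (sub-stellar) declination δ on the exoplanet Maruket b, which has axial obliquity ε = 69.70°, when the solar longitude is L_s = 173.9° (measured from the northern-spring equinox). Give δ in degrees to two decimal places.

sin δ = sin ε · sin L_s = sin 69.70° × sin 173.9° = 0.099664.
δ = arcsin(0.099664) = +5.72°.

δ = +5.72°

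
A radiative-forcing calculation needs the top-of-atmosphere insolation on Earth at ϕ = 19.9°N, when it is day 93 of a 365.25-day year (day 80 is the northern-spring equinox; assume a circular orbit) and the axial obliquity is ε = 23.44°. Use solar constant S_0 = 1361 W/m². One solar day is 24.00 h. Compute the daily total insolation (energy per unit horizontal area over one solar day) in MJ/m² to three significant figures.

36.8 MJ/m²

Solar longitude: L_s = 360° × (93 − 80)/365.25 = 12.813°.
sin δ = sin 23.44° × sin 12.813° = 0.08822, so δ = +5.061°.
cos h₀ = −tan(+19.9°) tan(+5.061°) = -0.0321, h₀ = 1.6029 rad.
Bracket: h₀ sin ϕ sin δ + cos ϕ cos δ sin h₀ = 1.6029×0.34038×0.08822 + 0.94029×0.99610×0.99949 = 0.048132 + 0.936145 = 0.984277.
Q̄ = (S_0/π) × [bracket] = (1361/π) × 0.984277 = 426.41 W/m².
Daily total = Q̄ × 24.00 h × 3600 s/h = 426.41 × 24.00 × 3600 / 10⁶ = 36.84 MJ/m².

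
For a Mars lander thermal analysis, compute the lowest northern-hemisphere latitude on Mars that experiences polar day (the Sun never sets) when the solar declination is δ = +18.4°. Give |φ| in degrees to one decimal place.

Polar day requires cos H₀ = −tan φ tan δ ≤ −1, i.e. tan φ tan δ ≥ 1.
The boundary is |tan φ| · |tan δ| = 1, so |φ| = 90° − |δ| = 90° − 18.4° = 71.6° in the northern hemisphere.

|φ| = 71.6°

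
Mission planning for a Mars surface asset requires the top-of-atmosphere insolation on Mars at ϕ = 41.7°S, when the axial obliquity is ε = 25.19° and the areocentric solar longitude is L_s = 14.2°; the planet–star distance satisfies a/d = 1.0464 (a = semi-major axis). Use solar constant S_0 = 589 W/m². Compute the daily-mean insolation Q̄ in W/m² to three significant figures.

Q̄ ≈ 131 W/m²

sin δ = sin 25.19° × sin 14.2° = 0.10441, so δ = +5.993°.
cos h₀ = −tan(-41.7°) tan(+5.993°) = 0.0935, h₀ = 1.4771 rad.
Bracket: h₀ sin ϕ sin δ + cos ϕ cos δ sin h₀ = 1.4771×-0.66523×0.10441 + 0.74664×0.99453×0.99562 = -0.102594 + 0.739303 = 0.636709.
Inverse-square distance factor (a/d)² = 1.0464² = 1.094953.
Q̄ = (S_0/π) × 1.094953 × [bracket] = (589/π) × 1.094953 × 0.636709 = 130.7 W/m².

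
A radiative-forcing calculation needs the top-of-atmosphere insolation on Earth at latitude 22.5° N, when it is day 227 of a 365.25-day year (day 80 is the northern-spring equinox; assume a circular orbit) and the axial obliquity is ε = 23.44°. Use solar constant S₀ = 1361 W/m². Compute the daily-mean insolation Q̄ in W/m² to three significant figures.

Solar longitude: λ_s = 360° × (227 − 80)/365.25 = 144.887°.
sin δ = sin 23.44° × sin 144.887° = 0.22880, so δ = +13.227°.
cos H₀ = −tan(+22.5°) tan(+13.227°) = -0.0974, H₀ = 1.6683 rad.
Bracket: H₀ sin φ sin δ + cos φ cos δ sin H₀ = 1.6683×0.38268×0.22880 + 0.92388×0.97347×0.99525 = 0.146072 + 0.895097 = 1.041169.
Q̄ = (S₀/π) × [bracket] = (1361/π) × 1.041169 = 451.1 W/m².

Q̄ ≈ 451 W/m²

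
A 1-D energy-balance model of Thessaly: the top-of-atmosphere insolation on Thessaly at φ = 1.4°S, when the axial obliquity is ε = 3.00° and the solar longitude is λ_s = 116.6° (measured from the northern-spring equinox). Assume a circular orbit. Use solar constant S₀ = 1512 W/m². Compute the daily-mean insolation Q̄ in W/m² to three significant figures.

Solar declination: sin δ = sin ε · sin λ_s = sin 3.00° × sin 116.6° = 0.04680, so δ = +2.682°.
cos H₀ = −tan(-1.4°) tan(+2.682°) = 0.0011, H₀ = 1.5697 rad.
Bracket: H₀ sin φ sin δ + cos φ cos δ sin H₀ = 1.5697×-0.02443×0.04680 + 0.99970×0.99890×1.00000 = -0.001795 + 0.998600 = 0.996805.
Q̄ = (S₀/π) × [bracket] = (1512/π) × 0.996805 = 479.7 W/m².

Q̄ ≈ 480 W/m²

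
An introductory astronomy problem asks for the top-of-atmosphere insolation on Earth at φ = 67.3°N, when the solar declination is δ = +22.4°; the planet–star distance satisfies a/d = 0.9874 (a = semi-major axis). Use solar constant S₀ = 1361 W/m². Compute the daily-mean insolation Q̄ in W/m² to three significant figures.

cos H₀ = −tan(+67.3°) tan(+22.400°) = -0.9853, H₀ = 2.9701 rad.
Bracket: H₀ sin φ sin δ + cos φ cos δ sin H₀ = 2.9701×0.92254×0.38107 + 0.38591×0.92455×0.17069 = 1.044146 + 0.060901 = 1.105047.
Inverse-square distance factor (a/d)² = 0.9874² = 0.974959.
Q̄ = (S₀/π) × 0.974959 × [bracket] = (1361/π) × 0.974959 × 1.105047 = 466.7 W/m².

Q̄ ≈ 467 W/m²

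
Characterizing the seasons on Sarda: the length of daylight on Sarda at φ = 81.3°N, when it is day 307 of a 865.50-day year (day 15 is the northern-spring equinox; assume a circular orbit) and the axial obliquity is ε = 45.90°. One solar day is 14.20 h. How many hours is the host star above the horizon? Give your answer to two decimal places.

Solar longitude: λ_s = 360° × (307 − 15)/865.50 = 121.456°.
sin δ = sin 45.90° × sin 121.456° = 0.61259, so δ = +37.777°.
Sunrise equation: cos H₀ = −tan φ · tan δ = -5.0649 ≤ −1, so the host star never sets (polar day) and H₀ = π.
Daylight = 2H₀/(2π) × 14.20 h = (3.1416/π) × 14.20 = 14.20 h.

14.20 h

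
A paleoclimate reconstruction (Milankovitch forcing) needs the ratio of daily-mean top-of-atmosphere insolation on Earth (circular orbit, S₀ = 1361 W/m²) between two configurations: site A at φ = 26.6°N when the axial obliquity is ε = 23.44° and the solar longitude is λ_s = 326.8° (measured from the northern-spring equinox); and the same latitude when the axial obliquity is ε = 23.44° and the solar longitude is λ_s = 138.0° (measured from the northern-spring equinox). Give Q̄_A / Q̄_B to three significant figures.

— Configuration A (φ=+26.6°):
Solar declination: sin δ = sin ε · sin λ_s = sin 23.44° × sin 326.8° = -0.21781, so δ = -12.581°.
cos H₀ = −tan(+26.6°) tan(-12.581°) = 0.1118, H₀ = 1.4588 rad.
Bracket: H₀ sin φ sin δ + cos φ cos δ sin H₀ = 1.4588×0.44776×-0.21781 + 0.89415×0.97599×0.99374 = -0.142272 + 0.867218 = 0.724946.
Q̄ = (S₀/π) × [bracket] = (1361/π) × 0.724946 = 314.06 W/m².
— Configuration B (φ=+26.6°):
Solar declination: sin δ = sin ε · sin λ_s = sin 23.44° × sin 138.0° = 0.26617, so δ = +15.437°.
cos H₀ = −tan(+26.6°) tan(+15.437°) = -0.1383, H₀ = 1.7095 rad.
Bracket: H₀ sin φ sin δ + cos φ cos δ sin H₀ = 1.7095×0.44776×0.26617 + 0.89415×0.96393×0.99039 = 0.203739 + 0.853615 = 1.057354.
Q̄ = (S₀/π) × [bracket] = (1361/π) × 1.057354 = 458.07 W/m².
Ratio Q̄_A / Q̄_B = 314.06 / 458.07 = 0.6856.

Q̄_A / Q̄_B ≈ 0.686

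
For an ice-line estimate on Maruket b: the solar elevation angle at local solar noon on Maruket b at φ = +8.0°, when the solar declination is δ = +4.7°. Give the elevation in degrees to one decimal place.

86.7°

At local noon the hour angle is zero, so the zenith angle equals |φ − δ| = |+8.0° − (+4.700°)| = 3.300°.
Elevation = 90° − 3.300° = 86.7°.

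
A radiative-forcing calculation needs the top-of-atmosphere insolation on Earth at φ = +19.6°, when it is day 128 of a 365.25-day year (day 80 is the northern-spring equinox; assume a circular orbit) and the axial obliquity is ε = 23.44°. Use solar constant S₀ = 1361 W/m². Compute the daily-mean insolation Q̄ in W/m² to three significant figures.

Solar longitude: λ_s = 360° × (128 − 80)/365.25 = 47.310°.
sin δ = sin 23.44° × sin 47.310° = 0.29239, so δ = +17.001°.
cos H₀ = −tan(+19.6°) tan(+17.001°) = -0.1089, H₀ = 1.6799 rad.
Bracket: H₀ sin φ sin δ + cos φ cos δ sin H₀ = 1.6799×0.33545×0.29239 + 0.94206×0.95630×0.99406 = 0.164768 + 0.895541 = 1.060309.
Q̄ = (S₀/π) × [bracket] = (1361/π) × 1.060309 = 459.3 W/m².

Q̄ ≈ 459 W/m²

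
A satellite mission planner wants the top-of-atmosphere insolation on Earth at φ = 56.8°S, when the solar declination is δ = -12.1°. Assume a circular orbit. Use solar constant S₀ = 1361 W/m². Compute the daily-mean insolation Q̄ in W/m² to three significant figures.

cos H₀ = −tan(-56.8°) tan(-12.100°) = -0.3276, H₀ = 1.9046 rad.
Bracket: H₀ sin φ sin δ + cos φ cos δ sin H₀ = 1.9046×-0.83676×-0.20962 + 0.54756×0.97778×0.94481 = 0.334070 + 0.505845 = 0.839915.
Q̄ = (S₀/π) × [bracket] = (1361/π) × 0.839915 = 363.9 W/m².

Q̄ ≈ 364 W/m²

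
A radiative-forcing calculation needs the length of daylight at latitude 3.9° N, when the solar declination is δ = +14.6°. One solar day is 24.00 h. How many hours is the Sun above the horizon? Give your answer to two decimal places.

12.14 h

cos H₀ = −tan φ · tan δ = −tan(+3.9°) × tan(+14.600°) = -0.0178, so H₀ = 1.5886 rad = 91.02°.
Daylight = 2H₀/(2π) × 24.00 h = (1.5886/π) × 24.00 = 12.14 h.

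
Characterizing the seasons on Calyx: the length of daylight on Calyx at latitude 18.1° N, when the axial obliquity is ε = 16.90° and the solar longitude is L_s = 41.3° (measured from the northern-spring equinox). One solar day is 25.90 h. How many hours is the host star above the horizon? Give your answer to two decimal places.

13.48 h

Solar declination: sin δ = sin ε · sin L_s = sin 16.90° × sin 41.3° = 0.19186, so δ = +11.062°.
cos h₀ = −tan ϕ · tan δ = −tan(+18.1°) × tan(+11.062°) = -0.0639, so h₀ = 1.6347 rad = 93.66°.
Daylight = 2h₀/(2π) × 25.90 h = (1.6347/π) × 25.90 = 13.48 h.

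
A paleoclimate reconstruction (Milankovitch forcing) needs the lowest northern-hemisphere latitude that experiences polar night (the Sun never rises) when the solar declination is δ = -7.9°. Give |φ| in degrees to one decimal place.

|φ| = 82.1°

Polar night requires cos H₀ = −tan φ tan δ ≥ 1, i.e. tan φ tan δ ≤ −1.
The boundary is |tan φ| · |tan δ| = 1, so |φ| = 90° − |δ| = 90° − 7.9° = 82.1° in the northern hemisphere.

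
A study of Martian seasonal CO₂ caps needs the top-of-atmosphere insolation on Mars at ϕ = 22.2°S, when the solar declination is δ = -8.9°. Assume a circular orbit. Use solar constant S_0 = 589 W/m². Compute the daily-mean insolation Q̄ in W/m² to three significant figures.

cos h₀ = −tan(-22.2°) tan(-8.900°) = -0.0639, h₀ = 1.6347 rad.
Bracket: h₀ sin ϕ sin δ + cos ϕ cos δ sin h₀ = 1.6347×-0.37784×-0.15471 + 0.92587×0.98796×0.99796 = 0.095557 + 0.912856 = 1.008413.
Q̄ = (S_0/π) × [bracket] = (589/π) × 1.008413 = 189.1 W/m².

Q̄ ≈ 189 W/m²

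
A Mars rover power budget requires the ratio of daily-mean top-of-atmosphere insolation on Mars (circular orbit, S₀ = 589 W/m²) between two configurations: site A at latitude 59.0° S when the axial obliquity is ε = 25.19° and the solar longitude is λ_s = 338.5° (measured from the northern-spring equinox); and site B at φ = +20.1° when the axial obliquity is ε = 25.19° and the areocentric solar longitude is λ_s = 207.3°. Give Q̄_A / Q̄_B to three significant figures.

— Configuration A (φ=-59.0°):
Solar declination: sin δ = sin ε · sin λ_s = sin 25.19° × sin 338.5° = -0.15599, so δ = -8.974°.
cos H₀ = −tan(-59.0°) tan(-8.974°) = -0.2628, H₀ = 1.8368 rad.
Bracket: H₀ sin φ sin δ + cos φ cos δ sin H₀ = 1.8368×-0.85717×-0.15599 + 0.51504×0.98776×0.96484 = 0.245598 + 0.490849 = 0.736447.
Q̄ = (S₀/π) × [bracket] = (589/π) × 0.736447 = 138.07 W/m².
— Configuration B (φ=+20.1°):
sin δ = sin 25.19° × sin 207.3° = -0.19521, so δ = -11.257°.
cos H₀ = −tan(+20.1°) tan(-11.257°) = 0.0728, H₀ = 1.4979 rad.
Bracket: H₀ sin φ sin δ + cos φ cos δ sin H₀ = 1.4979×0.34366×-0.19521 + 0.93909×0.98076×0.99734 = -0.100488 + 0.918572 = 0.818084.
Q̄ = (S₀/π) × [bracket] = (589/π) × 0.818084 = 153.38 W/m².
Ratio Q̄_A / Q̄_B = 138.07 / 153.38 = 0.9002.

Q̄_A / Q̄_B ≈ 0.900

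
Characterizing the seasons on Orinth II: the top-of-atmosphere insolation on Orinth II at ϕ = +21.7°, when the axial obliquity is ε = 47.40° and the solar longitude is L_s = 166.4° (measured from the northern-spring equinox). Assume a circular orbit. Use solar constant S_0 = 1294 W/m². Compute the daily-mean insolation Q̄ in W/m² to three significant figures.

Solar declination: sin δ = sin ε · sin L_s = sin 47.40° × sin 166.4° = 0.17309, so δ = +9.967°.
cos h₀ = −tan(+21.7°) tan(+9.967°) = -0.0699, h₀ = 1.6408 rad.
Bracket: h₀ sin ϕ sin δ + cos ϕ cos δ sin h₀ = 1.6408×0.36975×0.17309 + 0.92913×0.98491×0.99755 = 0.105011 + 0.912867 = 1.017878.
Q̄ = (S_0/π) × [bracket] = (1294/π) × 1.017878 = 419.3 W/m².

Q̄ ≈ 419 W/m²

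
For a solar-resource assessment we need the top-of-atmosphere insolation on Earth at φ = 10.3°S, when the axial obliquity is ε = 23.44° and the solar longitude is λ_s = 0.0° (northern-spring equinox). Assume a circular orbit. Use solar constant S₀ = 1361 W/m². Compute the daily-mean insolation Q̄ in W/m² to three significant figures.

Solar declination: sin δ = sin ε · sin λ_s = sin 23.44° × sin 0.0° = 0.00000, so δ = +0.000°.
cos H₀ = −tan(-10.3°) tan(+0.000°) = 0.0000, H₀ = 1.5708 rad.
Bracket: H₀ sin φ sin δ + cos φ cos δ sin H₀ = 1.5708×-0.17880×0.00000 + 0.98389×1.00000×1.00000 = -0.000000 + 0.983890 = 0.983890.
Q̄ = (S₀/π) × [bracket] = (1361/π) × 0.983890 = 426.2 W/m².

Q̄ ≈ 426 W/m²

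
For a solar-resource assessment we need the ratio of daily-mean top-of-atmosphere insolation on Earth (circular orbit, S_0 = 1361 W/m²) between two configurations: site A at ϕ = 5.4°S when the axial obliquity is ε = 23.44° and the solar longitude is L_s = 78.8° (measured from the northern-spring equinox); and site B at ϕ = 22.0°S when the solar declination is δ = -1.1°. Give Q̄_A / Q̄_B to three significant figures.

Q̄_A / Q̄_B ≈ 0.916

— Configuration A (ϕ=-5.4°):
Solar declination: sin δ = sin ε · sin L_s = sin 23.44° × sin 78.8° = 0.39021, so δ = +22.968°.
cos h₀ = −tan(-5.4°) tan(+22.968°) = 0.0401, h₀ = 1.5307 rad.
Bracket: h₀ sin ϕ sin δ + cos ϕ cos δ sin h₀ = 1.5307×-0.09411×0.39021 + 0.99556×0.92072×0.99920 = -0.056211 + 0.915899 = 0.859688.
Q̄ = (S_0/π) × [bracket] = (1361/π) × 0.859688 = 372.43 W/m².
— Configuration B (ϕ=-22.0°):
cos h₀ = −tan(-22.0°) tan(-1.100°) = -0.0078, h₀ = 1.5786 rad.
Bracket: h₀ sin ϕ sin δ + cos ϕ cos δ sin h₀ = 1.5786×-0.37461×-0.01920 + 0.92718×0.99982×0.99997 = 0.011354 + 0.926985 = 0.938339.
Q̄ = (S_0/π) × [bracket] = (1361/π) × 0.938339 = 406.51 W/m².
Ratio Q̄_A / Q̄_B = 372.43 / 406.51 = 0.9162.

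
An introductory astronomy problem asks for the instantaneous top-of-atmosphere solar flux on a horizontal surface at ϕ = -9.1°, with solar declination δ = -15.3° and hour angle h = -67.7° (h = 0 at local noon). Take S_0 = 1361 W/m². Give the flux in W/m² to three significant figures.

cos θ_z = sin ϕ sin δ + cos ϕ cos δ cos h = 0.041734 + 0.361401 = 0.403135.
Flux = S_0 · cos θ_z = 1361 × 0.403135 = 548.7 W/m².

549 W/m²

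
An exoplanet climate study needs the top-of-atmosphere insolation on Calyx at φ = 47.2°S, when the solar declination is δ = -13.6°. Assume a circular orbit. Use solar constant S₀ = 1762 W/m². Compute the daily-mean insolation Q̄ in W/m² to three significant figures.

cos H₀ = −tan(-47.2°) tan(-13.600°) = -0.2613, H₀ = 1.8351 rad.
Bracket: H₀ sin φ sin δ + cos φ cos δ sin H₀ = 1.8351×-0.73373×-0.23514 + 0.67944×0.97196×0.96527 = 0.316608 + 0.637453 = 0.954061.
Q̄ = (S₀/π) × [bracket] = (1762/π) × 0.954061 = 535.1 W/m².

Q̄ ≈ 535 W/m²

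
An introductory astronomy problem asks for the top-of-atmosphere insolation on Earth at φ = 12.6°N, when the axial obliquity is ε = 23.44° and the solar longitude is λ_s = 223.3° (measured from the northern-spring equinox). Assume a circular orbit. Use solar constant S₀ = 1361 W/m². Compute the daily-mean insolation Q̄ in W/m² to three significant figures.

Q̄ ≈ 367 W/m²

Solar declination: sin δ = sin ε · sin λ_s = sin 23.44° × sin 223.3° = -0.27281, so δ = -15.832°.
cos H₀ = −tan(+12.6°) tan(-15.832°) = 0.0634, H₀ = 1.5074 rad.
Bracket: H₀ sin φ sin δ + cos φ cos δ sin H₀ = 1.5074×0.21814×-0.27281 + 0.97592×0.96207×0.99799 = -0.089707 + 0.937016 = 0.847309.
Q̄ = (S₀/π) × [bracket] = (1361/π) × 0.847309 = 367.1 W/m².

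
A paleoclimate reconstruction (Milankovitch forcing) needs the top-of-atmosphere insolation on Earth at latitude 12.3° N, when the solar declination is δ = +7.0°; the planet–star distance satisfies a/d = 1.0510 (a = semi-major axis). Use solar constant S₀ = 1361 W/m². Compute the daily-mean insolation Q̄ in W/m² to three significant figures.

Q̄ ≈ 484 W/m²

cos H₀ = −tan(+12.3°) tan(+7.000°) = -0.0268, H₀ = 1.5976 rad.
Bracket: H₀ sin φ sin δ + cos φ cos δ sin H₀ = 1.5976×0.21303×0.12187 + 0.97705×0.99255×0.99964 = 0.041477 + 0.969422 = 1.010899.
Inverse-square distance factor (a/d)² = 1.0510² = 1.104601.
Q̄ = (S₀/π) × 1.104601 × [bracket] = (1361/π) × 1.104601 × 1.010899 = 483.8 W/m².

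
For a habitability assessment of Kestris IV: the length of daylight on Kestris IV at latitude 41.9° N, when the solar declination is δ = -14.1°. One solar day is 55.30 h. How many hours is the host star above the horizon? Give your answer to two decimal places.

cos H₀ = −tan φ · tan δ = −tan(+41.9°) × tan(-14.100°) = 0.2254, so H₀ = 1.3435 rad = 76.98°.
Daylight = 2H₀/(2π) × 55.30 h = (1.3435/π) × 55.30 = 23.65 h.

23.65 h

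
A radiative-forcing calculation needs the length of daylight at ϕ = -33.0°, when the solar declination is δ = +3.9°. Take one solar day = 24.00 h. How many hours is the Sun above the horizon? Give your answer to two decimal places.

cos h₀ = −tan ϕ · tan δ = −tan(-33.0°) × tan(+3.900°) = 0.0443, so h₀ = 1.5265 rad = 87.46°.
Daylight = 2h₀/(2π) × 24.00 h = (1.5265/π) × 24.00 = 11.66 h.

11.66 h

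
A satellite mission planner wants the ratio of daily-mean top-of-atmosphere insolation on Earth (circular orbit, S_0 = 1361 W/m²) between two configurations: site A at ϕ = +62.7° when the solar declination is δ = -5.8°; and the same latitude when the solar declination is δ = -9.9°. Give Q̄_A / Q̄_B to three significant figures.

— Configuration A (ϕ=+62.7°):
cos h₀ = −tan(+62.7°) tan(-5.800°) = 0.1968, h₀ = 1.3727 rad.
Bracket: h₀ sin ϕ sin δ + cos ϕ cos δ sin h₀ = 1.3727×0.88862×-0.10106 + 0.45865×0.99488×0.98044 = -0.123274 + 0.447376 = 0.324102.
Q̄ = (S_0/π) × [bracket] = (1361/π) × 0.324102 = 140.41 W/m².
— Configuration B (ϕ=+62.7°):
cos h₀ = −tan(+62.7°) tan(-9.900°) = 0.3381, h₀ = 1.2259 rad.
Bracket: h₀ sin ϕ sin δ + cos ϕ cos δ sin h₀ = 1.2259×0.88862×-0.17193 + 0.45865×0.98511×0.94110 = -0.187294 + 0.425208 = 0.237914.
Q̄ = (S_0/π) × [bracket] = (1361/π) × 0.237914 = 103.07 W/m².
Ratio Q̄_A / Q̄_B = 140.41 / 103.07 = 1.362.

Q̄_A / Q̄_B ≈ 1.36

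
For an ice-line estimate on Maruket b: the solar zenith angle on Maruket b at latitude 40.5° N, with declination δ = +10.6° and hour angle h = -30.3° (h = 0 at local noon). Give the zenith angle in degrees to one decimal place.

θ_z = 40.1°

cos θ_z = sin φ sin δ + cos φ cos δ cos h = 0.119467 + 0.645328 = 0.764795.
θ_z = arccos(0.764795) = 40.1°.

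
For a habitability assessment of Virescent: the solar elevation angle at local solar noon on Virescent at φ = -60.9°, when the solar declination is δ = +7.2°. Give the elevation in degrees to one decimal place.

At local noon the hour angle is zero, so the zenith angle equals |φ − δ| = |-60.9° − (+7.200°)| = 68.100°.
Elevation = 90° − 68.100° = 21.9°.

21.9°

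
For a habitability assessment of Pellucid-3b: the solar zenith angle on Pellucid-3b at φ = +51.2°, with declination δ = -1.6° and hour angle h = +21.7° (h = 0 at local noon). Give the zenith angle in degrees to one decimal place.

cos θ_z = sin φ sin δ + cos φ cos δ cos h = -0.021760 + 0.581971 = 0.560211.
θ_z = arccos(0.560211) = 55.9°.

θ_z = 55.9°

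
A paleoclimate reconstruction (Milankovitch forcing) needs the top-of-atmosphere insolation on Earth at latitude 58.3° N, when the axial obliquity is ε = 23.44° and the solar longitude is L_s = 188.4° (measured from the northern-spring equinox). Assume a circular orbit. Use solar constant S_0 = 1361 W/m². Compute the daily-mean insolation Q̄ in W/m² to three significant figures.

Solar declination: sin δ = sin ε · sin L_s = sin 23.44° × sin 188.4° = -0.05811, so δ = -3.331°.
cos h₀ = −tan(+58.3°) tan(-3.331°) = 0.0942, h₀ = 1.4764 rad.
Bracket: h₀ sin ϕ sin δ + cos ϕ cos δ sin h₀ = 1.4764×0.85081×-0.05811 + 0.52547×0.99831×0.99555 = -0.072994 + 0.522248 = 0.449254.
Q̄ = (S_0/π) × [bracket] = (1361/π) × 0.449254 = 194.6 W/m².

Q̄ ≈ 195 W/m²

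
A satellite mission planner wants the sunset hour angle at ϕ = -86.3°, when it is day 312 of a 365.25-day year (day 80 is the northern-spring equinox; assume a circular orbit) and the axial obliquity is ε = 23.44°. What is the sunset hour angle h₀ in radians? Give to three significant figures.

h₀ = 3.14 rad

Solar longitude: L_s = 360° × (312 − 80)/365.25 = 228.665°.
sin δ = sin 23.44° × sin 228.665° = -0.29869, so δ = -17.379°.
Sunrise equation: cos h₀ = −tan ϕ · tan δ = -4.8397 ≤ −1, so the Sun never sets (polar day) and h₀ = π.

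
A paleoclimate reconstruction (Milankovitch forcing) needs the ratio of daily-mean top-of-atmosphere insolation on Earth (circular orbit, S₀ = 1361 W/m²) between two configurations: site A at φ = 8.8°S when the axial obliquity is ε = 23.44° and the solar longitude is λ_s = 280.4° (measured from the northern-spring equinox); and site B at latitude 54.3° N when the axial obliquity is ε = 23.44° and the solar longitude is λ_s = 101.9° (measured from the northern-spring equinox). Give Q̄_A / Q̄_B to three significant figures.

Q̄_A / Q̄_B ≈ 0.890

— Configuration A (φ=-8.8°):
Solar declination: sin δ = sin ε · sin λ_s = sin 23.44° × sin 280.4° = -0.39125, so δ = -23.033°.
cos H₀ = −tan(-8.8°) tan(-23.033°) = -0.0658, H₀ = 1.6367 rad.
Bracket: H₀ sin φ sin δ + cos φ cos δ sin H₀ = 1.6367×-0.15299×-0.39125 + 0.98823×0.92028×0.99783 = 0.097969 + 0.907475 = 1.005444.
Q̄ = (S₀/π) × [bracket] = (1361/π) × 1.005444 = 435.58 W/m².
— Configuration B (φ=+54.3°):
Solar declination: sin δ = sin ε · sin λ_s = sin 23.44° × sin 101.9° = 0.38924, so δ = +22.907°.
cos H₀ = −tan(+54.3°) tan(+22.907°) = -0.5881, H₀ = 2.1995 rad.
Bracket: H₀ sin φ sin δ + cos φ cos δ sin H₀ = 2.1995×0.81208×0.38924 + 0.58354×0.92114×0.80882 = 0.695249 + 0.434759 = 1.130008.
Q̄ = (S₀/π) × [bracket] = (1361/π) × 1.130008 = 489.54 W/m².
Ratio Q̄_A / Q̄_B = 435.58 / 489.54 = 0.8898.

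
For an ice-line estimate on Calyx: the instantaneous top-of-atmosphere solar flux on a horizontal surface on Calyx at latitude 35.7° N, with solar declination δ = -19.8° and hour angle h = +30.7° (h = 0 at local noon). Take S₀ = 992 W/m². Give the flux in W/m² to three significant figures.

456 W/m²

cos θ_z = sin φ sin δ + cos φ cos δ cos h = -0.197668 + 0.656991 = 0.459323.
Flux = S₀ · cos θ_z = 992 × 0.459323 = 455.6 W/m².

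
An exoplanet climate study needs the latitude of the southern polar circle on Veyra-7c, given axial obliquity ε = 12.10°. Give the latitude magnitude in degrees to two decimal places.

77.90°

The polar circle is the lowest latitude that experiences at least one full rotation of continuous darkness at the northern-summer solstice; it lies at |ϕ| = 90° − ε = 90° − 12.10° = 77.90°.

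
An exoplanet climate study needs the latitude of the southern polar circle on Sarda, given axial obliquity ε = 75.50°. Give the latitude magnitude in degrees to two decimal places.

14.50°

The polar circle is the lowest latitude that experiences at least one full rotation of continuous darkness at the northern-summer solstice; it lies at |ϕ| = 90° − ε = 90° − 75.50° = 14.50°.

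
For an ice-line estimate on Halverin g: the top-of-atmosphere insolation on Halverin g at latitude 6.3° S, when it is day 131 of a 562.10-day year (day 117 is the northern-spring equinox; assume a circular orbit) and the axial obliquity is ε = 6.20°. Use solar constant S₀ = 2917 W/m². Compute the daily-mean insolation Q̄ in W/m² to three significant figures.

Solar longitude: λ_s = 360° × (131 − 117)/562.10 = 8.966°.
sin δ = sin 6.20° × sin 8.966° = 0.01683, so δ = +0.964°.
cos H₀ = −tan(-6.3°) tan(+0.964°) = 0.0019, H₀ = 1.5689 rad.
Bracket: H₀ sin φ sin δ + cos φ cos δ sin H₀ = 1.5689×-0.10973×0.01683 + 0.99396×0.99986×1.00000 = -0.002897 + 0.993821 = 0.990924.
Q̄ = (S₀/π) × [bracket] = (2917/π) × 0.990924 = 920.1 W/m².

Q̄ ≈ 920 W/m²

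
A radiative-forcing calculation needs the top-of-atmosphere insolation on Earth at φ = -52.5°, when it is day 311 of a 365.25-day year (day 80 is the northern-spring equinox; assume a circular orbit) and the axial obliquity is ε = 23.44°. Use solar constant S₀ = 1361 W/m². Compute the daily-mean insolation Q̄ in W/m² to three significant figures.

Q̄ ≈ 431 W/m²

Solar longitude: λ_s = 360° × (311 − 80)/365.25 = 227.680°.
sin δ = sin 23.44° × sin 227.680° = -0.29412, so δ = -17.105°.
cos H₀ = −tan(-52.5°) tan(-17.105°) = -0.4010, H₀ = 1.9835 rad.
Bracket: H₀ sin φ sin δ + cos φ cos δ sin H₀ = 1.9835×-0.79335×-0.29412 + 0.60876×0.95577×0.91606 = 0.462830 + 0.532995 = 0.995825.
Q̄ = (S₀/π) × [bracket] = (1361/π) × 0.995825 = 431.4 W/m².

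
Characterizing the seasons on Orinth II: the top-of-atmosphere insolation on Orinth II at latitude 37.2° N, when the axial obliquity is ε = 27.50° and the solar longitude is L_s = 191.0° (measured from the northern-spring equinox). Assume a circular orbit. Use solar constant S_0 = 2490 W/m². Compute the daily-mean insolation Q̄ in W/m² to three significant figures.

Q̄ ≈ 564 W/m²

Solar declination: sin δ = sin ε · sin L_s = sin 27.50° × sin 191.0° = -0.08811, so δ = -5.055°.
cos h₀ = −tan(+37.2°) tan(-5.055°) = 0.0671, h₀ = 1.5036 rad.
Bracket: h₀ sin ϕ sin δ + cos ϕ cos δ sin h₀ = 1.5036×0.60460×-0.08811 + 0.79653×0.99611×0.99774 = -0.080099 + 0.791638 = 0.711539.
Q̄ = (S_0/π) × [bracket] = (2490/π) × 0.711539 = 564.0 W/m².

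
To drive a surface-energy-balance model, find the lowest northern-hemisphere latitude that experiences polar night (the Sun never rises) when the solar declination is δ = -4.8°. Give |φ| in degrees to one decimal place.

|φ| = 85.2°

Polar night requires cos H₀ = −tan φ tan δ ≥ 1, i.e. tan φ tan δ ≤ −1.
The boundary is |tan φ| · |tan δ| = 1, so |φ| = 90° − |δ| = 90° − 4.8° = 85.2° in the northern hemisphere.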